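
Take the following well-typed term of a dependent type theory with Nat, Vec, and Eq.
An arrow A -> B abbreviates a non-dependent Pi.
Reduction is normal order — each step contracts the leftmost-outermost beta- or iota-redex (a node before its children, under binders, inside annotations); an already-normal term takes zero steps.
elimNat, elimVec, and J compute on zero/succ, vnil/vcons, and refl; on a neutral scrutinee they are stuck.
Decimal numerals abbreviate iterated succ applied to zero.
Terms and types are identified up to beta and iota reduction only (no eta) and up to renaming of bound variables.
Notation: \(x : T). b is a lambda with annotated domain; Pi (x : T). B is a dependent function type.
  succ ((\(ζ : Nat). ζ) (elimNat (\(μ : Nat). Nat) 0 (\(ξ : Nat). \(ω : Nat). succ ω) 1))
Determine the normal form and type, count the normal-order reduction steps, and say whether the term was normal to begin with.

reduced normal form:
  2
the term's type:
  Nat
normal-order step count: 5
already normal: no
first contracted redex: a beta-redex


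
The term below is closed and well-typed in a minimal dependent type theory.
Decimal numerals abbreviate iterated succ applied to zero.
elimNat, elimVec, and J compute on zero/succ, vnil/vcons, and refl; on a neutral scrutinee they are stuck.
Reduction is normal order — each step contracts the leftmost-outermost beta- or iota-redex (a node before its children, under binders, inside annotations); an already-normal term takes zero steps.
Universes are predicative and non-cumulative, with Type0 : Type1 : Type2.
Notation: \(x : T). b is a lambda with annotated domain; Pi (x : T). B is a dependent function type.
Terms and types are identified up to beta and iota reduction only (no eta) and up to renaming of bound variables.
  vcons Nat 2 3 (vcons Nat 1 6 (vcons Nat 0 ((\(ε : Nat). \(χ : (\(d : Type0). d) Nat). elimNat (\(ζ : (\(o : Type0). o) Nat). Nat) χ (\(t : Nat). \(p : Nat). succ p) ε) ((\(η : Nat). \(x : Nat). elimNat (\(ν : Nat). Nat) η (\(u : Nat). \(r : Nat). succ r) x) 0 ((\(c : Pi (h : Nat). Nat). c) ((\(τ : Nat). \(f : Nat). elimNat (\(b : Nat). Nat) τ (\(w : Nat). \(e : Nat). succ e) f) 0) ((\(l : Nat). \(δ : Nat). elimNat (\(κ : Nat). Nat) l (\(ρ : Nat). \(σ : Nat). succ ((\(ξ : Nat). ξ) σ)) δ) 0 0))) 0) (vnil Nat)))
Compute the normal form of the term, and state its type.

normal form:
  vcons Nat 2 3 (vcons Nat 1 6 (vcons Nat 0 0 (vnil Nat)))
type:
  Vec Nat 3


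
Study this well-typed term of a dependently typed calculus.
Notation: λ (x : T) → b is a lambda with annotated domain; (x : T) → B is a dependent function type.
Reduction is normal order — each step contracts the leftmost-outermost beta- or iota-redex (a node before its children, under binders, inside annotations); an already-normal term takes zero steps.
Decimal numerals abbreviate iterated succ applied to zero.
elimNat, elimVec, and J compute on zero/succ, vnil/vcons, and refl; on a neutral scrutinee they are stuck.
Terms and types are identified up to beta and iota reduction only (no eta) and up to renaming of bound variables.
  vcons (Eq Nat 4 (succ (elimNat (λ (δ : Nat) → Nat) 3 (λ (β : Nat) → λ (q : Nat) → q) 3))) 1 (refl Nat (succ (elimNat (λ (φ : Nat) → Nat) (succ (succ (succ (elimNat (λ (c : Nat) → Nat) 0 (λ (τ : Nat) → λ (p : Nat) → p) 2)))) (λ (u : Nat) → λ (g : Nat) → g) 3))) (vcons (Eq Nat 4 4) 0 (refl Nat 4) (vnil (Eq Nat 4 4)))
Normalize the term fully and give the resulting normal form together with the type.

reduced normal form:
  vcons (Eq Nat 4 4) 1 (refl Nat 4) (vcons (Eq Nat 4 4) 0 (refl Nat 4) (vnil (Eq Nat 4 4)))
the term's type:
  Vec (Eq Nat 4 4) 2
observation: contracting an elimNat iota-redex first, the term normalizes in 27 steps.


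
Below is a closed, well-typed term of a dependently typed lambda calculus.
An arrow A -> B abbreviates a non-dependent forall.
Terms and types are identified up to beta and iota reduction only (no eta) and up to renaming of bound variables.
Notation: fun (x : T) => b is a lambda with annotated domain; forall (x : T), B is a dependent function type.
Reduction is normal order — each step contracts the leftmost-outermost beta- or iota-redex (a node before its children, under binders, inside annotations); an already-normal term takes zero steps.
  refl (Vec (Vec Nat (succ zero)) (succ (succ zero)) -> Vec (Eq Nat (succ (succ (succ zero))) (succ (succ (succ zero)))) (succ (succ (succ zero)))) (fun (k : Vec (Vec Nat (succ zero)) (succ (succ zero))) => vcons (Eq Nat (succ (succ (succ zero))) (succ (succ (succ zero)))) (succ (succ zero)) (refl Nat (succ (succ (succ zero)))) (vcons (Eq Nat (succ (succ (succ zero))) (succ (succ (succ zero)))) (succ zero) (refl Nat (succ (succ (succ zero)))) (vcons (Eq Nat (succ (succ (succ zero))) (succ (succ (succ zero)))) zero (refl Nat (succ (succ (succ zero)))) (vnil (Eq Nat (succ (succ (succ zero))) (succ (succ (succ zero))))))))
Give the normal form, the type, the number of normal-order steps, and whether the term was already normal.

reduced normal form:
  refl (Vec (Vec Nat (succ zero)) (succ (succ zero)) -> Vec (Eq Nat (succ (succ (succ zero))) (succ (succ (succ zero)))) (succ (succ (succ zero)))) (fun (k : Vec (Vec Nat (succ zero)) (succ (succ zero))) => vcons (Eq Nat (succ (succ (succ zero))) (succ (succ (succ zero)))) (succ (succ zero)) (refl Nat (succ (succ (succ zero)))) (vcons (Eq Nat (succ (succ (succ zero))) (succ (succ (succ zero)))) (succ zero) (refl Nat (succ (succ (succ zero)))) (vcons (Eq Nat (succ (succ (succ zero))) (succ (succ (succ zero)))) zero (refl Nat (succ (succ (succ zero)))) (vnil (Eq Nat (succ (succ (succ zero))) (succ (succ (succ zero))))))))
type:
  Eq (Vec (Vec Nat (succ zero)) (succ (succ zero)) -> Vec (Eq Nat (succ (succ (succ zero))) (succ (succ (succ zero)))) (succ (succ (succ zero)))) (fun (k : Vec (Vec Nat (succ zero)) (succ (succ zero))) => vcons (Eq Nat (succ (succ (succ zero))) (succ (succ (succ zero)))) (succ (succ zero)) (refl Nat (succ (succ (succ zero)))) (vcons (Eq Nat (succ (succ (succ zero))) (succ (succ (succ zero)))) (succ zero) (refl Nat (succ (succ (succ zero)))) (vcons (Eq Nat (succ (succ (succ zero))) (succ (succ (succ zero)))) zero (refl Nat (succ (succ (succ zero)))) (vnil (Eq Nat (succ (succ (succ zero))) (succ (succ (succ zero)))))))) (fun (y : Vec (Vec Nat (succ zero)) (succ (succ zero))) => vcons (Eq Nat (succ (succ (succ zero))) (succ (succ (succ zero)))) (succ (succ zero)) (refl Nat (succ (succ (succ zero)))) (vcons (Eq Nat (succ (succ (succ zero))) (succ (succ (succ zero)))) (succ zero) (refl Nat (succ (succ (succ zero)))) (vcons (Eq Nat (succ (succ (succ zero))) (succ (succ (succ zero)))) zero (refl Nat (succ (succ (succ zero)))) (vnil (Eq Nat (succ (succ (succ zero))) (succ (succ (succ zero))))))))
reduction steps (normal order): 0
already normal: yes


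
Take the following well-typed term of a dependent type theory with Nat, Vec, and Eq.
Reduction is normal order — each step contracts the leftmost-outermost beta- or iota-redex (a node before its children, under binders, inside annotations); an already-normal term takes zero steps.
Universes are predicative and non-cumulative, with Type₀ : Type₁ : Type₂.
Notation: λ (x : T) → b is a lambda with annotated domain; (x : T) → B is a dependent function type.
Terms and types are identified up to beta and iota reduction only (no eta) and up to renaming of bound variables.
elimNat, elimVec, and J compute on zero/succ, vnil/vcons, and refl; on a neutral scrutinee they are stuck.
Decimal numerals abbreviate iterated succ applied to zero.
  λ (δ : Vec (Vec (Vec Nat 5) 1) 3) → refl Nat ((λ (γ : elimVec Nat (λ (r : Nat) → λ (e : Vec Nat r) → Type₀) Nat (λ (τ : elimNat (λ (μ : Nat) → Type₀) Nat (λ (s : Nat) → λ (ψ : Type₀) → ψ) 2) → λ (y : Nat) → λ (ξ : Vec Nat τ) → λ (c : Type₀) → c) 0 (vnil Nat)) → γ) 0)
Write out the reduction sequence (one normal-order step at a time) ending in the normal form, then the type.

normal-order reduction sequence:
  λ (δ : Vec (Vec (Vec Nat 5) 1) 3) → refl Nat ((λ (γ : elimVec Nat (λ (r : Nat) → λ (e : Vec Nat r) → Type₀) Nat (λ (τ : elimNat (λ (μ : Nat) → Type₀) Nat (λ (s : Nat) → λ (ψ : Type₀) → ψ) 2) → λ (y : Nat) → λ (ξ : Vec Nat τ) → λ (c : Type₀) → c) 0 (vnil Nat)) → γ) 0)
  ~> λ (δ : Vec (Vec (Vec Nat 5) 1) 3) → refl Nat 0
type:
  (δ : Vec (Vec (Vec Nat 5) 1) 3) → Eq Nat 0 0


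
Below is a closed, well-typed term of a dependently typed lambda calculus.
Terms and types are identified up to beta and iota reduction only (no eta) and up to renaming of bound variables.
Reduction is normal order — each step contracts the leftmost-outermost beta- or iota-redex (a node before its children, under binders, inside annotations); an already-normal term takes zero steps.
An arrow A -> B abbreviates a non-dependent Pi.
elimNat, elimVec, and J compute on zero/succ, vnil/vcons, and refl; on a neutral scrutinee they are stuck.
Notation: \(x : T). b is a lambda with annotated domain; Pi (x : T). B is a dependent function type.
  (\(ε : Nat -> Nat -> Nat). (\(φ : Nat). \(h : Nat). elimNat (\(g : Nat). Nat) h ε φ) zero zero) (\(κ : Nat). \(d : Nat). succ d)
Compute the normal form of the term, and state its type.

normal form:
  zero
inferred type:
  Nat
observation: normalization takes exactly 4 steps under the normal-order strategy.


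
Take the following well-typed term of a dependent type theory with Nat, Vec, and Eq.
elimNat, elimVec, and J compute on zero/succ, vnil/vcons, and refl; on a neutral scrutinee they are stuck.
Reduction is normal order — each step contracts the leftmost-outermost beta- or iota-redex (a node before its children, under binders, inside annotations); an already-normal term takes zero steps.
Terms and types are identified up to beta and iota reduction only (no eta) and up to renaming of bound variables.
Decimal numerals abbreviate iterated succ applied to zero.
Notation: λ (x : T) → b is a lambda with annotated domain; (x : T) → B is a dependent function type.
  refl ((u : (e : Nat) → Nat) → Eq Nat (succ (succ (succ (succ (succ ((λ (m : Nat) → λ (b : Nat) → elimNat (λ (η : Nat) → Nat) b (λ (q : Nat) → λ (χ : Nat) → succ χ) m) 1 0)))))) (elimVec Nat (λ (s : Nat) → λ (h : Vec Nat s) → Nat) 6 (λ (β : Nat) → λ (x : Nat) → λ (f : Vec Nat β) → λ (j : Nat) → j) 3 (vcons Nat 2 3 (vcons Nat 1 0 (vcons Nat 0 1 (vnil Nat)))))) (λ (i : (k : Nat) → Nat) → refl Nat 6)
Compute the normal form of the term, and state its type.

reduced normal form:
  refl ((u : (e : Nat) → Nat) → Eq Nat 6 6) (λ (m : (b : Nat) → Nat) → refl Nat 6)
inferred type:
  Eq ((u : (e : Nat) → Nat) → Eq Nat 6 6) (λ (m : (b : Nat) → Nat) → refl Nat 6) (λ (η : (q : Nat) → Nat) → refl Nat 6)
observation: the first redex contracted is a beta-redex; the normal form is reached in 22 normal-order steps.


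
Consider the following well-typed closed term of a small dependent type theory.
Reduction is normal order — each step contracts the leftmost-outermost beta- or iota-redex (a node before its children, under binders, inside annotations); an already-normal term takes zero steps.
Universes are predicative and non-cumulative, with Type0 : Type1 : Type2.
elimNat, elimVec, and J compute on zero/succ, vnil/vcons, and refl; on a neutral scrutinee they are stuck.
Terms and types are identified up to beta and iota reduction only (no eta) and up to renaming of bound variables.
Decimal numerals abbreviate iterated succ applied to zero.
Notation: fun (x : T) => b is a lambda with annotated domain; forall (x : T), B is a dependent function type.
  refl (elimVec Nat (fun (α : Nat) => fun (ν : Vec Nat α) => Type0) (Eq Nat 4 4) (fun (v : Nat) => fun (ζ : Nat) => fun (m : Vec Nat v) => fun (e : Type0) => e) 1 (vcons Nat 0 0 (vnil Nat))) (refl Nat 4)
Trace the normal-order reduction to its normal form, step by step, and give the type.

normal-order reduction sequence:
  refl (elimVec Nat (fun (α : Nat) => fun (ν : Vec Nat α) => Type0) (Eq Nat 4 4) (fun (v : Nat) => fun (ζ : Nat) => fun (m : Vec Nat v) => fun (e : Type0) => e) 1 (vcons Nat 0 0 (vnil Nat))) (refl Nat 4)
  ~> refl ((fun (α : Nat) => fun (ν : Nat) => fun (v : Vec Nat α) => fun (ζ : Type0) => ζ) 0 0 (vnil Nat) (elimVec Nat (fun (m : Nat) => fun (e : Vec Nat m) => Type0) (Eq Nat 4 4) (fun (η : Nat) => fun (g : Nat) => fun (μ : Vec Nat η) => fun (n : Type0) => n) 0 (vnil Nat))) (refl Nat 4)
  ~> refl ((fun (α : Nat) => fun (ν : Vec Nat 0) => fun (v : Type0) => v) 0 (vnil Nat) (elimVec Nat (fun (ζ : Nat) => fun (m : Vec Nat ζ) => Type0) (Eq Nat 4 4) (fun (e : Nat) => fun (η : Nat) => fun (g : Vec Nat e) => fun (μ : Type0) => μ) 0 (vnil Nat))) (refl Nat 4)
  ~> refl ((fun (α : Vec Nat 0) => fun (ν : Type0) => ν) (vnil Nat) (elimVec Nat (fun (v : Nat) => fun (ζ : Vec Nat v) => Type0) (Eq Nat 4 4) (fun (m : Nat) => fun (e : Nat) => fun (η : Vec Nat m) => fun (g : Type0) => g) 0 (vnil Nat))) (refl Nat 4)
  ~> refl ((fun (α : Type0) => α) (elimVec Nat (fun (ν : Nat) => fun (v : Vec Nat ν) => Type0) (Eq Nat 4 4) (fun (ζ : Nat) => fun (m : Nat) => fun (e : Vec Nat ζ) => fun (η : Type0) => η) 0 (vnil Nat))) (refl Nat 4)
  ~> refl (elimVec Nat (fun (α : Nat) => fun (ν : Vec Nat α) => Type0) (Eq Nat 4 4) (fun (v : Nat) => fun (ζ : Nat) => fun (m : Vec Nat v) => fun (e : Type0) => e) 0 (vnil Nat)) (refl Nat 4)
  ~> refl (Eq Nat 4 4) (refl Nat 4)
type:
  Eq (Eq Nat 4 4) (refl Nat 4) (refl Nat 4)


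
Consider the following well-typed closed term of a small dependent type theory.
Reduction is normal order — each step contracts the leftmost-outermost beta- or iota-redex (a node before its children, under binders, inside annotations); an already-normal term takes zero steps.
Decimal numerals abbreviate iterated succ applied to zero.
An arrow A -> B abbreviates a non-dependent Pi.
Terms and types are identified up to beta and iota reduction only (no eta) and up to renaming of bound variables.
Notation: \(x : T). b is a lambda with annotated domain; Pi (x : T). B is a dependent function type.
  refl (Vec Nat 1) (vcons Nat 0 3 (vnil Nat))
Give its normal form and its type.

resulting normal form:
  refl (Vec Nat 1) (vcons Nat 0 3 (vnil Nat))
inferred type:
  Eq (Vec Nat 1) (vcons Nat 0 3 (vnil Nat)) (vcons Nat 0 3 (vnil Nat))
observation: no redex remains anywhere in the term; it is its own normal form.


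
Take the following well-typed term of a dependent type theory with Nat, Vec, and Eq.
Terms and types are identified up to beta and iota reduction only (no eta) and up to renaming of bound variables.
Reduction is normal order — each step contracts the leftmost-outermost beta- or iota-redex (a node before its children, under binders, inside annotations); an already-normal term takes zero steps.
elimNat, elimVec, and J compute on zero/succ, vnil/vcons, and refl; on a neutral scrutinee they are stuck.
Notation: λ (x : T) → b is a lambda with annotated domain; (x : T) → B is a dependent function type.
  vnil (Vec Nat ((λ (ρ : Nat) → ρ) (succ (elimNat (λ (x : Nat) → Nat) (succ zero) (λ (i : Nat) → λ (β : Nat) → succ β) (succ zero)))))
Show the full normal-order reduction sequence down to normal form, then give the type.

normal-order reduction:
  vnil (Vec Nat ((λ (ρ : Nat) → ρ) (succ (elimNat (λ (x : Nat) → Nat) (succ zero) (λ (i : Nat) → λ (β : Nat) → succ β) (succ zero)))))
  ~> vnil (Vec Nat (succ (elimNat (λ (ρ : Nat) → Nat) (succ zero) (λ (x : Nat) → λ (i : Nat) → succ i) (succ zero))))
  ~> vnil (Vec Nat (succ ((λ (ρ : Nat) → λ (x : Nat) → succ x) zero (elimNat (λ (i : Nat) → Nat) (succ zero) (λ (β : Nat) → λ (σ : Nat) → succ σ) zero))))
  ~> vnil (Vec Nat (succ ((λ (ρ : Nat) → succ ρ) (elimNat (λ (x : Nat) → Nat) (succ zero) (λ (i : Nat) → λ (β : Nat) → succ β) zero))))
  ~> vnil (Vec Nat (succ (succ (elimNat (λ (ρ : Nat) → Nat) (succ zero) (λ (x : Nat) → λ (i : Nat) → succ i) zero))))
  ~> vnil (Vec Nat (succ (succ (succ zero))))
the term's type:
  Vec (Vec Nat (succ (succ (succ zero)))) zero


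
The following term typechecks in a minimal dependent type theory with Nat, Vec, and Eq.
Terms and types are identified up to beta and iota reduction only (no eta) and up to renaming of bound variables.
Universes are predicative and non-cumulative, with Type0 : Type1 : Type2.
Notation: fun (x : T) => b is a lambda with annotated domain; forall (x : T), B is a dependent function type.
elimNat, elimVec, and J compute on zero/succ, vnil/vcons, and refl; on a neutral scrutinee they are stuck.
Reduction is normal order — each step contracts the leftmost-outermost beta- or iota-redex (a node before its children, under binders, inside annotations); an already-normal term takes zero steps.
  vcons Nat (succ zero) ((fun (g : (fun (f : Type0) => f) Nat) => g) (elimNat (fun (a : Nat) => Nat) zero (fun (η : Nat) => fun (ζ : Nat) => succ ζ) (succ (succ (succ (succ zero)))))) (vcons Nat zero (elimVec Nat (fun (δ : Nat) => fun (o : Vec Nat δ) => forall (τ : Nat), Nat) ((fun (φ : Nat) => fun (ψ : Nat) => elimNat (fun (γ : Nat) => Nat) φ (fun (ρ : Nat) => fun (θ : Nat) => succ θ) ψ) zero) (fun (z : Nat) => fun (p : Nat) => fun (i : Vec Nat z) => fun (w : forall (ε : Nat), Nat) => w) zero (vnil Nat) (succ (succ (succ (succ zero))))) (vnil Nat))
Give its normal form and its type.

resulting normal form:
  vcons Nat (succ zero) (succ (succ (succ (succ zero)))) (vcons Nat zero (succ (succ (succ (succ zero)))) (vnil Nat))
the term's type:
  Vec Nat (succ (succ zero))


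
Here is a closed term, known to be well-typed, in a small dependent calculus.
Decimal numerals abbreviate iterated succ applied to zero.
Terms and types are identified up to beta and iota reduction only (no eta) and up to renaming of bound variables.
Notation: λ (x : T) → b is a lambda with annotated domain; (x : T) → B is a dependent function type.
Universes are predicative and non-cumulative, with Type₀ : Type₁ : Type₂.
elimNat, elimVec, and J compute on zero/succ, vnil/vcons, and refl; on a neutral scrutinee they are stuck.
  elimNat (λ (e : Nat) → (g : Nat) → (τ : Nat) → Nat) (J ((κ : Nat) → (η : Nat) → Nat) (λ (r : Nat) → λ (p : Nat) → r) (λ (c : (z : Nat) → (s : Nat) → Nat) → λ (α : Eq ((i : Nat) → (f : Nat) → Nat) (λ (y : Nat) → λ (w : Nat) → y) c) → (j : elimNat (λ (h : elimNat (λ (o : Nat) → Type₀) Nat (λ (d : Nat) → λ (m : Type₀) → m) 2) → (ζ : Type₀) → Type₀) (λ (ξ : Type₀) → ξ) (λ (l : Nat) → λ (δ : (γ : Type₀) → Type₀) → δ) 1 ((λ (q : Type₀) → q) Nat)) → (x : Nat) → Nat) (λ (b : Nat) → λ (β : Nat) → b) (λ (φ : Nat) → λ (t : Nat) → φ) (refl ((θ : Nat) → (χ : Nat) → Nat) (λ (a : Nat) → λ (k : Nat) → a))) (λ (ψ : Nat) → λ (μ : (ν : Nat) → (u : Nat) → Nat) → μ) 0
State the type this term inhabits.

inferred type:
  (e : Nat) → (g : Nat) → Nat


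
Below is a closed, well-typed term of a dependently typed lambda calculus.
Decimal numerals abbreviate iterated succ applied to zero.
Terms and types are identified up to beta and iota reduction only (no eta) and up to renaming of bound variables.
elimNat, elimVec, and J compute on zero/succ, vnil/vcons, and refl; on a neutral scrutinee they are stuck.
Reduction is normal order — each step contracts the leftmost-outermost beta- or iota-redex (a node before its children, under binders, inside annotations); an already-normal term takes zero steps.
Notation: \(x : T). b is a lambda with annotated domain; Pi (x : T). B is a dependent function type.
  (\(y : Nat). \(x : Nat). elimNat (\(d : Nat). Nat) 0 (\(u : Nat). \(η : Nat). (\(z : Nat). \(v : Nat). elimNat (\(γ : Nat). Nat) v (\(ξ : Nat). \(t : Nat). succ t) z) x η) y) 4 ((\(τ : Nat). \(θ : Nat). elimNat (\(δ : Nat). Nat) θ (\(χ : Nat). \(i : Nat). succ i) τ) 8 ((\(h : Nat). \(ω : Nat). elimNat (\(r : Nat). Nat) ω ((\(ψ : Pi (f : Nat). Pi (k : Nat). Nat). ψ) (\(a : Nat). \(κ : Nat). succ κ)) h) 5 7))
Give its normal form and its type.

reduced normal form:
  80
the term's type:
  Nat
observation: normalization takes exactly 467 steps under the normal-order strategy.


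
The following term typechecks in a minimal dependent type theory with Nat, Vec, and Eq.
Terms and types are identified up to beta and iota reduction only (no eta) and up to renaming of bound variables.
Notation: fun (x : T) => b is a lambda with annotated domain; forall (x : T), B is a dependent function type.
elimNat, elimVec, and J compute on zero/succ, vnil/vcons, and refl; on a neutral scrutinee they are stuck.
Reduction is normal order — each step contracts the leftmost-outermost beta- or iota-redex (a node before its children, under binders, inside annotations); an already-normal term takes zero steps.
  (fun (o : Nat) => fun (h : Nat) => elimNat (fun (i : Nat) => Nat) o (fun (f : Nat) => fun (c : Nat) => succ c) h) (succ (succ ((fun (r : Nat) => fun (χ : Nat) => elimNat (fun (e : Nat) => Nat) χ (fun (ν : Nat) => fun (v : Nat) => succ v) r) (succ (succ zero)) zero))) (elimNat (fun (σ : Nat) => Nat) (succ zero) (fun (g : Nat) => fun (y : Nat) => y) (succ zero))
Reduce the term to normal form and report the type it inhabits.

reduced normal form:
  succ (succ (succ (succ (succ zero))))
the term's type:
  Nat
observation: the first redex contracted is a beta-redex; the normal form is reached in 19 normal-order steps.


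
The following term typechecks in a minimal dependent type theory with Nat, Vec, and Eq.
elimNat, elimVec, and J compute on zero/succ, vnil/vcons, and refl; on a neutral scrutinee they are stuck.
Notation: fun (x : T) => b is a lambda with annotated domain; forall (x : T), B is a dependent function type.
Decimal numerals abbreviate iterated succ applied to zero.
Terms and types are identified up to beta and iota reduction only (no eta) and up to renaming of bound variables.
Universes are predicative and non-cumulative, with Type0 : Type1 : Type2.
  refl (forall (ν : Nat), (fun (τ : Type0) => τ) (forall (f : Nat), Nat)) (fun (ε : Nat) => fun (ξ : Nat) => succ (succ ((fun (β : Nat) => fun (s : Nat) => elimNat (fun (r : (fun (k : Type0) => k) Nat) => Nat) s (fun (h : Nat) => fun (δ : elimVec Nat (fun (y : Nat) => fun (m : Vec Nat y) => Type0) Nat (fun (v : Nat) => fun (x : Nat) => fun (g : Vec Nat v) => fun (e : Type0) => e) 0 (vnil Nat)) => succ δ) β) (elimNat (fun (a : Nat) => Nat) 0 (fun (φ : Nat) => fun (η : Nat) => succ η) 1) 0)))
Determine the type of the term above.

type:
  Eq (forall (ν : Nat), forall (τ : Nat), Nat) (fun (f : Nat) => fun (ε : Nat) => 3) (fun (ξ : Nat) => fun (β : Nat) => 3)


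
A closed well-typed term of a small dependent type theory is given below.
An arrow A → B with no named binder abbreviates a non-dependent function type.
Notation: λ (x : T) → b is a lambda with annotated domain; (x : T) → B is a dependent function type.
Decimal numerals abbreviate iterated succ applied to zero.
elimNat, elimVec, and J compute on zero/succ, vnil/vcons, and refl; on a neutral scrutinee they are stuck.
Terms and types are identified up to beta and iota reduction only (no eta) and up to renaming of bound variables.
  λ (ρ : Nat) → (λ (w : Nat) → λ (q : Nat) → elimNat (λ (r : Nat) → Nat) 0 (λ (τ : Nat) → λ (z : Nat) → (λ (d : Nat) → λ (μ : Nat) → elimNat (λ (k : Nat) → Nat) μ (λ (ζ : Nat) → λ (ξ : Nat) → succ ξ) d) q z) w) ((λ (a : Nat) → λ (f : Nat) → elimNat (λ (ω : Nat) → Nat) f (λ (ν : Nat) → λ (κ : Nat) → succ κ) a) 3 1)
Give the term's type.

inferred type:
  Nat → Nat → Nat


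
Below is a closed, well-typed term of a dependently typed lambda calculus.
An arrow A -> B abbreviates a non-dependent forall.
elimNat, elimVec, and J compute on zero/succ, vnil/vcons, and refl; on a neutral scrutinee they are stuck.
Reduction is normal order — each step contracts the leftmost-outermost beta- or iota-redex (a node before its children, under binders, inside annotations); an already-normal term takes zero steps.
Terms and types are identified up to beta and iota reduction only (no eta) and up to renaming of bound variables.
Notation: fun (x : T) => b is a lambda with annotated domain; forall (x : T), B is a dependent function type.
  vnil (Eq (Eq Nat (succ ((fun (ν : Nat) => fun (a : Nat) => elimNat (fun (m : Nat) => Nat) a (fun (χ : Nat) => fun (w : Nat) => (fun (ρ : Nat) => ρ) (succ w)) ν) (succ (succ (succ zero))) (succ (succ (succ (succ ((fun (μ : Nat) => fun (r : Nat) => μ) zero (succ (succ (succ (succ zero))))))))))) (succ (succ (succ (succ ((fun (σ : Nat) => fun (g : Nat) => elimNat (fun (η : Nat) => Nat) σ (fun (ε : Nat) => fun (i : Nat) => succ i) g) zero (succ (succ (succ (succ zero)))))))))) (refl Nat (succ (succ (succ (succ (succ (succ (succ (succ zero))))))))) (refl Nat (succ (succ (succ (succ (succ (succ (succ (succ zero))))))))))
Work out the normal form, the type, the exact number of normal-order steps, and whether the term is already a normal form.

normal form:
  vnil (Eq (Eq Nat (succ (succ (succ (succ (succ (succ (succ (succ zero)))))))) (succ (succ (succ (succ (succ (succ (succ (succ zero))))))))) (refl Nat (succ (succ (succ (succ (succ (succ (succ (succ zero))))))))) (refl Nat (succ (succ (succ (succ (succ (succ (succ (succ zero))))))))))
the term's type:
  Vec (Eq (Eq Nat (succ (succ (succ (succ (succ (succ (succ (succ zero)))))))) (succ (succ (succ (succ (succ (succ (succ (succ zero))))))))) (refl Nat (succ (succ (succ (succ (succ (succ (succ (succ zero))))))))) (refl Nat (succ (succ (succ (succ (succ (succ (succ (succ zero)))))))))) zero
steps to reach normal form (normal order): 32
term was already normal: no
first contracted redex: a beta-redex


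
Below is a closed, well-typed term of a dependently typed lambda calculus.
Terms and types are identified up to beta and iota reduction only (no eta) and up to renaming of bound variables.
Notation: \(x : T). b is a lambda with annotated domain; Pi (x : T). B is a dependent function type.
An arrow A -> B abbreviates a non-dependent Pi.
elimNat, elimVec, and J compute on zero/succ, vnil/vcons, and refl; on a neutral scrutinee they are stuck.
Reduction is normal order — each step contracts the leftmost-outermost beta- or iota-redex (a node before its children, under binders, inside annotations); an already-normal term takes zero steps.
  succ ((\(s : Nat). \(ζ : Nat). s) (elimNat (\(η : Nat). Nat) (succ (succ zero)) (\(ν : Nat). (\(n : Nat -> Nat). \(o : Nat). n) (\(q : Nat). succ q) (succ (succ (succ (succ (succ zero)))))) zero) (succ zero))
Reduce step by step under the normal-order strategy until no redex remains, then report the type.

normal-order reduction sequence:
  succ ((\(s : Nat). \(ζ : Nat). s) (elimNat (\(η : Nat). Nat) (succ (succ zero)) (\(ν : Nat). (\(n : Nat -> Nat). \(o : Nat). n) (\(q : Nat). succ q) (succ (succ (succ (succ (succ zero)))))) zero) (succ zero))
  ~> succ ((\(s : Nat). elimNat (\(ζ : Nat). Nat) (succ (succ zero)) (\(η : Nat). (\(ν : Nat -> Nat). \(n : Nat). ν) (\(o : Nat). succ o) (succ (succ (succ (succ (succ zero)))))) zero) (succ zero))
  ~> succ (elimNat (\(s : Nat). Nat) (succ (succ zero)) (\(ζ : Nat). (\(η : Nat -> Nat). \(ν : Nat). η) (\(n : Nat). succ n) (succ (succ (succ (succ (succ zero)))))) zero)
  ~> succ (succ (succ zero))
type:
  Nat


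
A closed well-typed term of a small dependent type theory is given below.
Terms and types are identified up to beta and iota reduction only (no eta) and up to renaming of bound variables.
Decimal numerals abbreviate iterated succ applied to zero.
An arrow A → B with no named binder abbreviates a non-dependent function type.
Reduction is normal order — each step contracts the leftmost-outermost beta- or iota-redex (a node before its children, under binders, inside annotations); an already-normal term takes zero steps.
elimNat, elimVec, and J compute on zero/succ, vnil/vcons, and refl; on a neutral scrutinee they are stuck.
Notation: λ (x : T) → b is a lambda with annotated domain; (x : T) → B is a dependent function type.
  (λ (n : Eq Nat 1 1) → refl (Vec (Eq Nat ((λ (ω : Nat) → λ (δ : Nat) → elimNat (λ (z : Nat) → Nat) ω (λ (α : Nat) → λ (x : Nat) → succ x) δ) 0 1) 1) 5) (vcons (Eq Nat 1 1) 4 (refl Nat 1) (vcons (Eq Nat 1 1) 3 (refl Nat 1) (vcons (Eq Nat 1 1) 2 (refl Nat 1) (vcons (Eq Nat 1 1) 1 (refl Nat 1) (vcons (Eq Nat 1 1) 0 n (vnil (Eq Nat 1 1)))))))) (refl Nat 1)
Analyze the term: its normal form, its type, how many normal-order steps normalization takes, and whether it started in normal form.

normal form:
  refl (Vec (Eq Nat 1 1) 5) (vcons (Eq Nat 1 1) 4 (refl Nat 1) (vcons (Eq Nat 1 1) 3 (refl Nat 1) (vcons (Eq Nat 1 1) 2 (refl Nat 1) (vcons (Eq Nat 1 1) 1 (refl Nat 1) (vcons (Eq Nat 1 1) 0 (refl Nat 1) (vnil (Eq Nat 1 1)))))))
inferred type:
  Eq (Vec (Eq Nat 1 1) 5) (vcons (Eq Nat 1 1) 4 (refl Nat 1) (vcons (Eq Nat 1 1) 3 (refl Nat 1) (vcons (Eq Nat 1 1) 2 (refl Nat 1) (vcons (Eq Nat 1 1) 1 (refl Nat 1) (vcons (Eq Nat 1 1) 0 (refl Nat 1) (vnil (Eq Nat 1 1))))))) (vcons (Eq Nat 1 1) 4 (refl Nat 1) (vcons (Eq Nat 1 1) 3 (refl Nat 1) (vcons (Eq Nat 1 1) 2 (refl Nat 1) (vcons (Eq Nat 1 1) 1 (refl Nat 1) (vcons (Eq Nat 1 1) 0 (refl Nat 1) (vnil (Eq Nat 1 1)))))))
normal-order step count: 7
already normal: no
first redex: a beta-redex


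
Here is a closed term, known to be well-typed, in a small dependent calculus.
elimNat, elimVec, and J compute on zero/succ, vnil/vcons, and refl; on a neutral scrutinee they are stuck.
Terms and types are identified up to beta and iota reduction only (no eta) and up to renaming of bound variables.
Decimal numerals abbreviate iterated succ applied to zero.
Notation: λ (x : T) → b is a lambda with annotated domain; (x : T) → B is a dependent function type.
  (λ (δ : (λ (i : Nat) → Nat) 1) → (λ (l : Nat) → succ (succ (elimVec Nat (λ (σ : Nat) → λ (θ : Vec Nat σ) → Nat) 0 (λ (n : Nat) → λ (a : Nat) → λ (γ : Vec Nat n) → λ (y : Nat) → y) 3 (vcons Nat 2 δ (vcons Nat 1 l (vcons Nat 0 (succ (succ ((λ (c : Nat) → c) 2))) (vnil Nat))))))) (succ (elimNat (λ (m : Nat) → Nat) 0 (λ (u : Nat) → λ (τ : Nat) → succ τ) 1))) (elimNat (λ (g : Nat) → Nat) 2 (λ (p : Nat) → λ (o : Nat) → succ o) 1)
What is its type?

the term's type:
  Nat


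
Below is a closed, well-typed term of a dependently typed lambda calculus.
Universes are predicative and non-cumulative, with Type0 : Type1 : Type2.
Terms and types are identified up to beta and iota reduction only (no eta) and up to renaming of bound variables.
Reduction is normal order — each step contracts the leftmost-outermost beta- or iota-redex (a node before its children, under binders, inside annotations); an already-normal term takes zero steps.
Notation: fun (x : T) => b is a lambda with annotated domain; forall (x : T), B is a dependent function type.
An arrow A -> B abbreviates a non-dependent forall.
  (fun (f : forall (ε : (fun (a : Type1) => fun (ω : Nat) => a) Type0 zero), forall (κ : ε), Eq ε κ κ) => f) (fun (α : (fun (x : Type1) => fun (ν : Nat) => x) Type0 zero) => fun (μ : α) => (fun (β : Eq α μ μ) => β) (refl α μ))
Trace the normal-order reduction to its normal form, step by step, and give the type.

reduction (normal order):
  (fun (f : forall (ε : (fun (a : Type1) => fun (ω : Nat) => a) Type0 zero), forall (κ : ε), Eq ε κ κ) => f) (fun (α : (fun (x : Type1) => fun (ν : Nat) => x) Type0 zero) => fun (μ : α) => (fun (β : Eq α μ μ) => β) (refl α μ))
  ~> fun (f : (fun (ε : Type1) => fun (a : Nat) => ε) Type0 zero) => fun (ω : f) => (fun (κ : Eq f ω ω) => κ) (refl f ω)
  ~> fun (f : (fun (ε : Nat) => Type0) zero) => fun (a : f) => (fun (ω : Eq f a a) => ω) (refl f a)
  ~> fun (f : Type0) => fun (ε : f) => (fun (a : Eq f ε ε) => a) (refl f ε)
  ~> fun (f : Type0) => fun (ε : f) => refl f ε
inferred type:
  forall (f : Type0), forall (ε : f), Eq f ε ε


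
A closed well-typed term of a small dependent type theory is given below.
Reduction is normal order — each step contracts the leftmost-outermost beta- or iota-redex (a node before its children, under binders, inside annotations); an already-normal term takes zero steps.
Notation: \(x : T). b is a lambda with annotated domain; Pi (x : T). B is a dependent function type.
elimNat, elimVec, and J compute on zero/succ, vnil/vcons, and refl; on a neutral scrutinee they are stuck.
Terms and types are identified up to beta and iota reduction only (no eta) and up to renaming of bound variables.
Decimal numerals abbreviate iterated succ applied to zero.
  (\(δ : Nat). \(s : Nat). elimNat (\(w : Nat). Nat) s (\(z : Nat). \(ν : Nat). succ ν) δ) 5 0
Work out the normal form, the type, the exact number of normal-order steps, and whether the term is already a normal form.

reduced normal form:
  5
type:
  Nat
normal-order step count: 18
already normal: no
first redex: a beta-redex


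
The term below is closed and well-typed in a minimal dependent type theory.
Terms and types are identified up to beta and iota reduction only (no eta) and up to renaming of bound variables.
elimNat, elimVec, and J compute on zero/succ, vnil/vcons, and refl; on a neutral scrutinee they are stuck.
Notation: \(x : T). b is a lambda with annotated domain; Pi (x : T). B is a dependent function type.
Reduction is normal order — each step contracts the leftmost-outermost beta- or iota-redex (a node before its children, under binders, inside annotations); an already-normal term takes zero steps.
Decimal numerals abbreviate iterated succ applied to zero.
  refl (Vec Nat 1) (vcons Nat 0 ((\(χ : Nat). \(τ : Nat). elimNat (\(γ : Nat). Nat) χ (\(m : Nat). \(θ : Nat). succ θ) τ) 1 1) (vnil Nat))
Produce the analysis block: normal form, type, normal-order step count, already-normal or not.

resulting normal form:
  refl (Vec Nat 1) (vcons Nat 0 2 (vnil Nat))
the term's type:
  Eq (Vec Nat 1) (vcons Nat 0 2 (vnil Nat)) (vcons Nat 0 2 (vnil Nat))
reduction steps (normal order): 6
term was already normal: no
first redex: a beta-redex


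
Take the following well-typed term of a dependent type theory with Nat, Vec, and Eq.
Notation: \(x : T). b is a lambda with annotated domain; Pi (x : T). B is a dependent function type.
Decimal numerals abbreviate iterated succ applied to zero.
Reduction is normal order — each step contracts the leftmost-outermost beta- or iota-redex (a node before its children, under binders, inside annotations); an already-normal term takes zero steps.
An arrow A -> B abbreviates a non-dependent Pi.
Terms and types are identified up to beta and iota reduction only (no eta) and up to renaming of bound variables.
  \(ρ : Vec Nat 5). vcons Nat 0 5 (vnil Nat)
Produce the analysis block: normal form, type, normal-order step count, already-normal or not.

normal form:
  \(ρ : Vec Nat 5). vcons Nat 0 5 (vnil Nat)
inferred type:
  Vec Nat 5 -> Vec Nat 1
steps to reach normal form (normal order): 0
started in normal form: yes


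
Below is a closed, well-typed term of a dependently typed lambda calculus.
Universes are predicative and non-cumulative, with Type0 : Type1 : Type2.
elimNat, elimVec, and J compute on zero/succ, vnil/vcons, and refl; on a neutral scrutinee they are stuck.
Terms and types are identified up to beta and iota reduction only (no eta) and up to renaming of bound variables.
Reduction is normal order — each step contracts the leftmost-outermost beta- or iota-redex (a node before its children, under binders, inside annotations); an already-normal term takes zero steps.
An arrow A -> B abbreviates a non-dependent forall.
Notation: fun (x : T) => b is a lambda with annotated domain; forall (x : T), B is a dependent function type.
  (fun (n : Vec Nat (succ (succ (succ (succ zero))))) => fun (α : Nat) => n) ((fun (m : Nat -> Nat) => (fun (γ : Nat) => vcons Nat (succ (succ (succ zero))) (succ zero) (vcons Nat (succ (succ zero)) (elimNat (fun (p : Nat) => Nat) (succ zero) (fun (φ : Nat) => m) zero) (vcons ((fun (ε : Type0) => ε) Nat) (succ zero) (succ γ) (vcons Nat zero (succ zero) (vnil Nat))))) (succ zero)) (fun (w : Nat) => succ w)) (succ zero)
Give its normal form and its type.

reduced normal form:
  vcons Nat (succ (succ (succ zero))) (succ zero) (vcons Nat (succ (succ zero)) (succ zero) (vcons Nat (succ zero) (succ (succ zero)) (vcons Nat zero (succ zero) (vnil Nat))))
the term's type:
  Vec Nat (succ (succ (succ (succ zero))))
observation: 6 normal-order steps separate the term from its normal form.


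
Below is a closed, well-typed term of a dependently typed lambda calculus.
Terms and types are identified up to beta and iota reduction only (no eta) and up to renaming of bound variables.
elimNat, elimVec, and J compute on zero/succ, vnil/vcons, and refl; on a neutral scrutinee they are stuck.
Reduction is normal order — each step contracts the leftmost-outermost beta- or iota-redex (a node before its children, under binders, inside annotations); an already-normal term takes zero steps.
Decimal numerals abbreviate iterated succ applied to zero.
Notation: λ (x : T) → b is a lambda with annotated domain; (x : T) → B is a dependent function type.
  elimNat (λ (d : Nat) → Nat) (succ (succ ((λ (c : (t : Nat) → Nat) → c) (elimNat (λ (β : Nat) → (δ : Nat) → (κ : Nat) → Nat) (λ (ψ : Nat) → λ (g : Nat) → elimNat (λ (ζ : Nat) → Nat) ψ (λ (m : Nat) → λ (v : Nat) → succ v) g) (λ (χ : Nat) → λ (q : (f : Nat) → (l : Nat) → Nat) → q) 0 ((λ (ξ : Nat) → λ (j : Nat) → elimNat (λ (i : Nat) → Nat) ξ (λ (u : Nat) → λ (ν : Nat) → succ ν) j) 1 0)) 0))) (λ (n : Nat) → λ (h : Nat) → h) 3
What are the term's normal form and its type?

normal form:
  3
the term's type:
  Nat


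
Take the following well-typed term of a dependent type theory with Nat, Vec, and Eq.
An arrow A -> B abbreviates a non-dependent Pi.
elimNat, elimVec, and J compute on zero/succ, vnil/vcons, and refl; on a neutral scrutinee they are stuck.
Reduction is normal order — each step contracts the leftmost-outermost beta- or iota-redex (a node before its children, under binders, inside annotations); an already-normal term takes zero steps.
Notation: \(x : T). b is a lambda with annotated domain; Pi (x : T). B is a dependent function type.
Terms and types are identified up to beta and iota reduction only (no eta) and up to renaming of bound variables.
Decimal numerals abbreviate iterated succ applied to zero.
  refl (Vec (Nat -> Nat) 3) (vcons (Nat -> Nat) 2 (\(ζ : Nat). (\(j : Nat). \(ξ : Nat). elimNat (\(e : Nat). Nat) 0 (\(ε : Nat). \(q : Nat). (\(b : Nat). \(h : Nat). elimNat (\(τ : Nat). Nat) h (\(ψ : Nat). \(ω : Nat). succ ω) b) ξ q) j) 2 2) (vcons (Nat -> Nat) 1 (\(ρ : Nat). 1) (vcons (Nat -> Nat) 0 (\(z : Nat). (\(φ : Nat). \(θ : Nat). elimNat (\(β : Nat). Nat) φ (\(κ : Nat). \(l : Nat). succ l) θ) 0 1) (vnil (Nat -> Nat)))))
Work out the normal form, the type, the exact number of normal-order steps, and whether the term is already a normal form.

resulting normal form:
  refl (Vec (Nat -> Nat) 3) (vcons (Nat -> Nat) 2 (\(ζ : Nat). 4) (vcons (Nat -> Nat) 1 (\(j : Nat). 1) (vcons (Nat -> Nat) 0 (\(ξ : Nat). 1) (vnil (Nat -> Nat)))))
type:
  Eq (Vec (Nat -> Nat) 3) (vcons (Nat -> Nat) 2 (\(ζ : Nat). 4) (vcons (Nat -> Nat) 1 (\(j : Nat). 1) (vcons (Nat -> Nat) 0 (\(ξ : Nat). 1) (vnil (Nat -> Nat))))) (vcons (Nat -> Nat) 2 (\(e : Nat). 4) (vcons (Nat -> Nat) 1 (\(ε : Nat). 1) (vcons (Nat -> Nat) 0 (\(q : Nat). 1) (vnil (Nat -> Nat)))))
normal-order step count: 33
term was already normal: no
first contracted redex: a beta-redex


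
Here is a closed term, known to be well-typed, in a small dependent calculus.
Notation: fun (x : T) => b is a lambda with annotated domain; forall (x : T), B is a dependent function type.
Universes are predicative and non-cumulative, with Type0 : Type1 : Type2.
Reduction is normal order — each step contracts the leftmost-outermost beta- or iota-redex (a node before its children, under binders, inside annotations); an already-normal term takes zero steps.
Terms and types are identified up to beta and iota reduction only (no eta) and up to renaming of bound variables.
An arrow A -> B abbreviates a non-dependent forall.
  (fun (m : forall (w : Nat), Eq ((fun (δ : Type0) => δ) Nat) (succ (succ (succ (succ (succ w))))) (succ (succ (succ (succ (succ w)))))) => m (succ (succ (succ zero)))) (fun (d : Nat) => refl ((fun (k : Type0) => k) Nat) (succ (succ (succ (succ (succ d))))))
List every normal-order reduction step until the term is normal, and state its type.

normal-order reduction sequence:
  (fun (m : forall (w : Nat), Eq ((fun (δ : Type0) => δ) Nat) (succ (succ (succ (succ (succ w))))) (succ (succ (succ (succ (succ w)))))) => m (succ (succ (succ zero)))) (fun (d : Nat) => refl ((fun (k : Type0) => k) Nat) (succ (succ (succ (succ (succ d))))))
  ~> (fun (m : Nat) => refl ((fun (w : Type0) => w) Nat) (succ (succ (succ (succ (succ m)))))) (succ (succ (succ zero)))
  ~> refl ((fun (m : Type0) => m) Nat) (succ (succ (succ (succ (succ (succ (succ (succ zero))))))))
  ~> refl Nat (succ (succ (succ (succ (succ (succ (succ (succ zero))))))))
inferred type:
  Eq Nat (succ (succ (succ (succ (succ (succ (succ (succ zero)))))))) (succ (succ (succ (succ (succ (succ (succ (succ zero))))))))
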